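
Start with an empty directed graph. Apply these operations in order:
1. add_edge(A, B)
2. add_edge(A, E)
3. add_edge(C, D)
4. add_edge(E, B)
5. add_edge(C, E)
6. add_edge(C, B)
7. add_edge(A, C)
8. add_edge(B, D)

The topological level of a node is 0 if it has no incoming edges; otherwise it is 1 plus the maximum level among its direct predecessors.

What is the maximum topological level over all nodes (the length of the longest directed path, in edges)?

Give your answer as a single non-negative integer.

Answer: 4

Derivation:
Op 1: add_edge(A, B). Edges now: 1
Op 2: add_edge(A, E). Edges now: 2
Op 3: add_edge(C, D). Edges now: 3
Op 4: add_edge(E, B). Edges now: 4
Op 5: add_edge(C, E). Edges now: 5
Op 6: add_edge(C, B). Edges now: 6
Op 7: add_edge(A, C). Edges now: 7
Op 8: add_edge(B, D). Edges now: 8
Compute levels (Kahn BFS):
  sources (in-degree 0): A
  process A: level=0
    A->B: in-degree(B)=2, level(B)>=1
    A->C: in-degree(C)=0, level(C)=1, enqueue
    A->E: in-degree(E)=1, level(E)>=1
  process C: level=1
    C->B: in-degree(B)=1, level(B)>=2
    C->D: in-degree(D)=1, level(D)>=2
    C->E: in-degree(E)=0, level(E)=2, enqueue
  process E: level=2
    E->B: in-degree(B)=0, level(B)=3, enqueue
  process B: level=3
    B->D: in-degree(D)=0, level(D)=4, enqueue
  process D: level=4
All levels: A:0, B:3, C:1, D:4, E:2
max level = 4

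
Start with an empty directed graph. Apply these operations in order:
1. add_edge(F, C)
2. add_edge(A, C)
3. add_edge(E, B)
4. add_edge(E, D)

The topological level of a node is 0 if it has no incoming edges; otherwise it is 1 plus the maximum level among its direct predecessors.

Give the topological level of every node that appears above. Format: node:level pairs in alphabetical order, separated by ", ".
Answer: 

Answer: A:0, B:1, C:1, D:1, E:0, F:0

Derivation:
Op 1: add_edge(F, C). Edges now: 1
Op 2: add_edge(A, C). Edges now: 2
Op 3: add_edge(E, B). Edges now: 3
Op 4: add_edge(E, D). Edges now: 4
Compute levels (Kahn BFS):
  sources (in-degree 0): A, E, F
  process A: level=0
    A->C: in-degree(C)=1, level(C)>=1
  process E: level=0
    E->B: in-degree(B)=0, level(B)=1, enqueue
    E->D: in-degree(D)=0, level(D)=1, enqueue
  process F: level=0
    F->C: in-degree(C)=0, level(C)=1, enqueue
  process B: level=1
  process D: level=1
  process C: level=1
All levels: A:0, B:1, C:1, D:1, E:0, F:0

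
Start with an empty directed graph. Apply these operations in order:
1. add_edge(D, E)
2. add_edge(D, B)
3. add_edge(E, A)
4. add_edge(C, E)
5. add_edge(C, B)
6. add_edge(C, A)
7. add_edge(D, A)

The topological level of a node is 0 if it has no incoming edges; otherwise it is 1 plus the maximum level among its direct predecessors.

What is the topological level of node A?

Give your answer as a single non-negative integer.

Op 1: add_edge(D, E). Edges now: 1
Op 2: add_edge(D, B). Edges now: 2
Op 3: add_edge(E, A). Edges now: 3
Op 4: add_edge(C, E). Edges now: 4
Op 5: add_edge(C, B). Edges now: 5
Op 6: add_edge(C, A). Edges now: 6
Op 7: add_edge(D, A). Edges now: 7
Compute levels (Kahn BFS):
  sources (in-degree 0): C, D
  process C: level=0
    C->A: in-degree(A)=2, level(A)>=1
    C->B: in-degree(B)=1, level(B)>=1
    C->E: in-degree(E)=1, level(E)>=1
  process D: level=0
    D->A: in-degree(A)=1, level(A)>=1
    D->B: in-degree(B)=0, level(B)=1, enqueue
    D->E: in-degree(E)=0, level(E)=1, enqueue
  process B: level=1
  process E: level=1
    E->A: in-degree(A)=0, level(A)=2, enqueue
  process A: level=2
All levels: A:2, B:1, C:0, D:0, E:1
level(A) = 2

Answer: 2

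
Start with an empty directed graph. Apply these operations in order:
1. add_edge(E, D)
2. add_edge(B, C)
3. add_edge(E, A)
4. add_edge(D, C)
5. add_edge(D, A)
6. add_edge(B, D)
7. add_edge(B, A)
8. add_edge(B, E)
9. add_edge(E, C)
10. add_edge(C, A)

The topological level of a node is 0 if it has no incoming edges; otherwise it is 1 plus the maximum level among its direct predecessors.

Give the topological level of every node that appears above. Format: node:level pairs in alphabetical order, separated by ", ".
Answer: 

Op 1: add_edge(E, D). Edges now: 1
Op 2: add_edge(B, C). Edges now: 2
Op 3: add_edge(E, A). Edges now: 3
Op 4: add_edge(D, C). Edges now: 4
Op 5: add_edge(D, A). Edges now: 5
Op 6: add_edge(B, D). Edges now: 6
Op 7: add_edge(B, A). Edges now: 7
Op 8: add_edge(B, E). Edges now: 8
Op 9: add_edge(E, C). Edges now: 9
Op 10: add_edge(C, A). Edges now: 10
Compute levels (Kahn BFS):
  sources (in-degree 0): B
  process B: level=0
    B->A: in-degree(A)=3, level(A)>=1
    B->C: in-degree(C)=2, level(C)>=1
    B->D: in-degree(D)=1, level(D)>=1
    B->E: in-degree(E)=0, level(E)=1, enqueue
  process E: level=1
    E->A: in-degree(A)=2, level(A)>=2
    E->C: in-degree(C)=1, level(C)>=2
    E->D: in-degree(D)=0, level(D)=2, enqueue
  process D: level=2
    D->A: in-degree(A)=1, level(A)>=3
    D->C: in-degree(C)=0, level(C)=3, enqueue
  process C: level=3
    C->A: in-degree(A)=0, level(A)=4, enqueue
  process A: level=4
All levels: A:4, B:0, C:3, D:2, E:1

Answer: A:4, B:0, C:3, D:2, E:1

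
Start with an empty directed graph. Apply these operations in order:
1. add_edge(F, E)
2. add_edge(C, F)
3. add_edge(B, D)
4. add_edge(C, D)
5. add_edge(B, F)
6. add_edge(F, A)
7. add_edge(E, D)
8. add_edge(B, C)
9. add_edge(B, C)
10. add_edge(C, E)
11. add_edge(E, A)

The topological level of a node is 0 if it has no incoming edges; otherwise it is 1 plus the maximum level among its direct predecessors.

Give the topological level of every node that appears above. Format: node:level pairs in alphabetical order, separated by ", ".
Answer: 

Answer: A:4, B:0, C:1, D:4, E:3, F:2

Derivation:
Op 1: add_edge(F, E). Edges now: 1
Op 2: add_edge(C, F). Edges now: 2
Op 3: add_edge(B, D). Edges now: 3
Op 4: add_edge(C, D). Edges now: 4
Op 5: add_edge(B, F). Edges now: 5
Op 6: add_edge(F, A). Edges now: 6
Op 7: add_edge(E, D). Edges now: 7
Op 8: add_edge(B, C). Edges now: 8
Op 9: add_edge(B, C) (duplicate, no change). Edges now: 8
Op 10: add_edge(C, E). Edges now: 9
Op 11: add_edge(E, A). Edges now: 10
Compute levels (Kahn BFS):
  sources (in-degree 0): B
  process B: level=0
    B->C: in-degree(C)=0, level(C)=1, enqueue
    B->D: in-degree(D)=2, level(D)>=1
    B->F: in-degree(F)=1, level(F)>=1
  process C: level=1
    C->D: in-degree(D)=1, level(D)>=2
    C->E: in-degree(E)=1, level(E)>=2
    C->F: in-degree(F)=0, level(F)=2, enqueue
  process F: level=2
    F->A: in-degree(A)=1, level(A)>=3
    F->E: in-degree(E)=0, level(E)=3, enqueue
  process E: level=3
    E->A: in-degree(A)=0, level(A)=4, enqueue
    E->D: in-degree(D)=0, level(D)=4, enqueue
  process A: level=4
  process D: level=4
All levels: A:4, B:0, C:1, D:4, E:3, F:2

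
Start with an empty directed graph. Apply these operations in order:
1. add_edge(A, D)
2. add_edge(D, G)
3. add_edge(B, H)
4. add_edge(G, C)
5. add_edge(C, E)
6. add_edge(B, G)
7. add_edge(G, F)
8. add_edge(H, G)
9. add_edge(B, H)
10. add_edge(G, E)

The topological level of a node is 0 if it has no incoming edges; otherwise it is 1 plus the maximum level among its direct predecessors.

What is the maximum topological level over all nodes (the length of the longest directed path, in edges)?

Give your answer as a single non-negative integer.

Op 1: add_edge(A, D). Edges now: 1
Op 2: add_edge(D, G). Edges now: 2
Op 3: add_edge(B, H). Edges now: 3
Op 4: add_edge(G, C). Edges now: 4
Op 5: add_edge(C, E). Edges now: 5
Op 6: add_edge(B, G). Edges now: 6
Op 7: add_edge(G, F). Edges now: 7
Op 8: add_edge(H, G). Edges now: 8
Op 9: add_edge(B, H) (duplicate, no change). Edges now: 8
Op 10: add_edge(G, E). Edges now: 9
Compute levels (Kahn BFS):
  sources (in-degree 0): A, B
  process A: level=0
    A->D: in-degree(D)=0, level(D)=1, enqueue
  process B: level=0
    B->G: in-degree(G)=2, level(G)>=1
    B->H: in-degree(H)=0, level(H)=1, enqueue
  process D: level=1
    D->G: in-degree(G)=1, level(G)>=2
  process H: level=1
    H->G: in-degree(G)=0, level(G)=2, enqueue
  process G: level=2
    G->C: in-degree(C)=0, level(C)=3, enqueue
    G->E: in-degree(E)=1, level(E)>=3
    G->F: in-degree(F)=0, level(F)=3, enqueue
  process C: level=3
    C->E: in-degree(E)=0, level(E)=4, enqueue
  process F: level=3
  process E: level=4
All levels: A:0, B:0, C:3, D:1, E:4, F:3, G:2, H:1
max level = 4

Answer: 4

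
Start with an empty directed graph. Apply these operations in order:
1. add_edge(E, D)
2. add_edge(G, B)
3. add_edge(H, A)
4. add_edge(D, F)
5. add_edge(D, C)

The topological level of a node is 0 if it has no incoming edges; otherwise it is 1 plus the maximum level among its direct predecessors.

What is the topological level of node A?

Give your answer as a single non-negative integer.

Answer: 1

Derivation:
Op 1: add_edge(E, D). Edges now: 1
Op 2: add_edge(G, B). Edges now: 2
Op 3: add_edge(H, A). Edges now: 3
Op 4: add_edge(D, F). Edges now: 4
Op 5: add_edge(D, C). Edges now: 5
Compute levels (Kahn BFS):
  sources (in-degree 0): E, G, H
  process E: level=0
    E->D: in-degree(D)=0, level(D)=1, enqueue
  process G: level=0
    G->B: in-degree(B)=0, level(B)=1, enqueue
  process H: level=0
    H->A: in-degree(A)=0, level(A)=1, enqueue
  process D: level=1
    D->C: in-degree(C)=0, level(C)=2, enqueue
    D->F: in-degree(F)=0, level(F)=2, enqueue
  process B: level=1
  process A: level=1
  process C: level=2
  process F: level=2
All levels: A:1, B:1, C:2, D:1, E:0, F:2, G:0, H:0
level(A) = 1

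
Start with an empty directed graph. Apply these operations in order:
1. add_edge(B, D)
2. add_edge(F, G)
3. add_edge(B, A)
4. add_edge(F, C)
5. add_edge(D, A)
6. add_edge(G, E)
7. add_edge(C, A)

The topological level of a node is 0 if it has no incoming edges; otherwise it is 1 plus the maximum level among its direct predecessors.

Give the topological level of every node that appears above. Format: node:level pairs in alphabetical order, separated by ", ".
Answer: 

Answer: A:2, B:0, C:1, D:1, E:2, F:0, G:1

Derivation:
Op 1: add_edge(B, D). Edges now: 1
Op 2: add_edge(F, G). Edges now: 2
Op 3: add_edge(B, A). Edges now: 3
Op 4: add_edge(F, C). Edges now: 4
Op 5: add_edge(D, A). Edges now: 5
Op 6: add_edge(G, E). Edges now: 6
Op 7: add_edge(C, A). Edges now: 7
Compute levels (Kahn BFS):
  sources (in-degree 0): B, F
  process B: level=0
    B->A: in-degree(A)=2, level(A)>=1
    B->D: in-degree(D)=0, level(D)=1, enqueue
  process F: level=0
    F->C: in-degree(C)=0, level(C)=1, enqueue
    F->G: in-degree(G)=0, level(G)=1, enqueue
  process D: level=1
    D->A: in-degree(A)=1, level(A)>=2
  process C: level=1
    C->A: in-degree(A)=0, level(A)=2, enqueue
  process G: level=1
    G->E: in-degree(E)=0, level(E)=2, enqueue
  process A: level=2
  process E: level=2
All levels: A:2, B:0, C:1, D:1, E:2, F:0, G:1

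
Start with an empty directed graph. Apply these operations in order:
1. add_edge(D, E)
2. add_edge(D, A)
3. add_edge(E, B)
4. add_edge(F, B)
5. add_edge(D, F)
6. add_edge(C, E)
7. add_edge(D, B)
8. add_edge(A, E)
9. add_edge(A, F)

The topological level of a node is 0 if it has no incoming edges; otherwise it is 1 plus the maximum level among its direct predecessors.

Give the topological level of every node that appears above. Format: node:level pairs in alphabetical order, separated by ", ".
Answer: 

Answer: A:1, B:3, C:0, D:0, E:2, F:2

Derivation:
Op 1: add_edge(D, E). Edges now: 1
Op 2: add_edge(D, A). Edges now: 2
Op 3: add_edge(E, B). Edges now: 3
Op 4: add_edge(F, B). Edges now: 4
Op 5: add_edge(D, F). Edges now: 5
Op 6: add_edge(C, E). Edges now: 6
Op 7: add_edge(D, B). Edges now: 7
Op 8: add_edge(A, E). Edges now: 8
Op 9: add_edge(A, F). Edges now: 9
Compute levels (Kahn BFS):
  sources (in-degree 0): C, D
  process C: level=0
    C->E: in-degree(E)=2, level(E)>=1
  process D: level=0
    D->A: in-degree(A)=0, level(A)=1, enqueue
    D->B: in-degree(B)=2, level(B)>=1
    D->E: in-degree(E)=1, level(E)>=1
    D->F: in-degree(F)=1, level(F)>=1
  process A: level=1
    A->E: in-degree(E)=0, level(E)=2, enqueue
    A->F: in-degree(F)=0, level(F)=2, enqueue
  process E: level=2
    E->B: in-degree(B)=1, level(B)>=3
  process F: level=2
    F->B: in-degree(B)=0, level(B)=3, enqueue
  process B: level=3
All levels: A:1, B:3, C:0, D:0, E:2, F:2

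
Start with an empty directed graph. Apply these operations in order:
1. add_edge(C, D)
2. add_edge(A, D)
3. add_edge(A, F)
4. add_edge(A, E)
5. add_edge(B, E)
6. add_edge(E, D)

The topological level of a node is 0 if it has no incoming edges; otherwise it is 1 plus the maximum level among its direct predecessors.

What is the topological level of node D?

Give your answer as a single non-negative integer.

Answer: 2

Derivation:
Op 1: add_edge(C, D). Edges now: 1
Op 2: add_edge(A, D). Edges now: 2
Op 3: add_edge(A, F). Edges now: 3
Op 4: add_edge(A, E). Edges now: 4
Op 5: add_edge(B, E). Edges now: 5
Op 6: add_edge(E, D). Edges now: 6
Compute levels (Kahn BFS):
  sources (in-degree 0): A, B, C
  process A: level=0
    A->D: in-degree(D)=2, level(D)>=1
    A->E: in-degree(E)=1, level(E)>=1
    A->F: in-degree(F)=0, level(F)=1, enqueue
  process B: level=0
    B->E: in-degree(E)=0, level(E)=1, enqueue
  process C: level=0
    C->D: in-degree(D)=1, level(D)>=1
  process F: level=1
  process E: level=1
    E->D: in-degree(D)=0, level(D)=2, enqueue
  process D: level=2
All levels: A:0, B:0, C:0, D:2, E:1, F:1
level(D) = 2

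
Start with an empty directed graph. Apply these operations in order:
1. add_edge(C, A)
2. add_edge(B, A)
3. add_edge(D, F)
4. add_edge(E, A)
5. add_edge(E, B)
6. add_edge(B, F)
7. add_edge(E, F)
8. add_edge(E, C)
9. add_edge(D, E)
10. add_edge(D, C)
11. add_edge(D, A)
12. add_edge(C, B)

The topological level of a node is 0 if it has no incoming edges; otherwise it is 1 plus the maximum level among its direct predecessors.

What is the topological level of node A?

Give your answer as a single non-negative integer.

Answer: 4

Derivation:
Op 1: add_edge(C, A). Edges now: 1
Op 2: add_edge(B, A). Edges now: 2
Op 3: add_edge(D, F). Edges now: 3
Op 4: add_edge(E, A). Edges now: 4
Op 5: add_edge(E, B). Edges now: 5
Op 6: add_edge(B, F). Edges now: 6
Op 7: add_edge(E, F). Edges now: 7
Op 8: add_edge(E, C). Edges now: 8
Op 9: add_edge(D, E). Edges now: 9
Op 10: add_edge(D, C). Edges now: 10
Op 11: add_edge(D, A). Edges now: 11
Op 12: add_edge(C, B). Edges now: 12
Compute levels (Kahn BFS):
  sources (in-degree 0): D
  process D: level=0
    D->A: in-degree(A)=3, level(A)>=1
    D->C: in-degree(C)=1, level(C)>=1
    D->E: in-degree(E)=0, level(E)=1, enqueue
    D->F: in-degree(F)=2, level(F)>=1
  process E: level=1
    E->A: in-degree(A)=2, level(A)>=2
    E->B: in-degree(B)=1, level(B)>=2
    E->C: in-degree(C)=0, level(C)=2, enqueue
    E->F: in-degree(F)=1, level(F)>=2
  process C: level=2
    C->A: in-degree(A)=1, level(A)>=3
    C->B: in-degree(B)=0, level(B)=3, enqueue
  process B: level=3
    B->A: in-degree(A)=0, level(A)=4, enqueue
    B->F: in-degree(F)=0, level(F)=4, enqueue
  process A: level=4
  process F: level=4
All levels: A:4, B:3, C:2, D:0, E:1, F:4
level(A) = 4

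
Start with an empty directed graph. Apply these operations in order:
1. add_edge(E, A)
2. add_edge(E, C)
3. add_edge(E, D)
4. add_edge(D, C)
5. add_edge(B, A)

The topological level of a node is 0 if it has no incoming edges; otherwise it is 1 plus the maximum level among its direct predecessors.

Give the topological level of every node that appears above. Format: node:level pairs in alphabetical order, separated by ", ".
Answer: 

Op 1: add_edge(E, A). Edges now: 1
Op 2: add_edge(E, C). Edges now: 2
Op 3: add_edge(E, D). Edges now: 3
Op 4: add_edge(D, C). Edges now: 4
Op 5: add_edge(B, A). Edges now: 5
Compute levels (Kahn BFS):
  sources (in-degree 0): B, E
  process B: level=0
    B->A: in-degree(A)=1, level(A)>=1
  process E: level=0
    E->A: in-degree(A)=0, level(A)=1, enqueue
    E->C: in-degree(C)=1, level(C)>=1
    E->D: in-degree(D)=0, level(D)=1, enqueue
  process A: level=1
  process D: level=1
    D->C: in-degree(C)=0, level(C)=2, enqueue
  process C: level=2
All levels: A:1, B:0, C:2, D:1, E:0

Answer: A:1, B:0, C:2, D:1, E:0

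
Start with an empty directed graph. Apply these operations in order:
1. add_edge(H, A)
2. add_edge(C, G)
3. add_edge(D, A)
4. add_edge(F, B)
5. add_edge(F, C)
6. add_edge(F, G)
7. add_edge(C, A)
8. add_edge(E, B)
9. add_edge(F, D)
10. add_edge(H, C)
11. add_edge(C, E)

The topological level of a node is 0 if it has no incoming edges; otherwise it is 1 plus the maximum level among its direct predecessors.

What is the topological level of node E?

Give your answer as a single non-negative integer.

Op 1: add_edge(H, A). Edges now: 1
Op 2: add_edge(C, G). Edges now: 2
Op 3: add_edge(D, A). Edges now: 3
Op 4: add_edge(F, B). Edges now: 4
Op 5: add_edge(F, C). Edges now: 5
Op 6: add_edge(F, G). Edges now: 6
Op 7: add_edge(C, A). Edges now: 7
Op 8: add_edge(E, B). Edges now: 8
Op 9: add_edge(F, D). Edges now: 9
Op 10: add_edge(H, C). Edges now: 10
Op 11: add_edge(C, E). Edges now: 11
Compute levels (Kahn BFS):
  sources (in-degree 0): F, H
  process F: level=0
    F->B: in-degree(B)=1, level(B)>=1
    F->C: in-degree(C)=1, level(C)>=1
    F->D: in-degree(D)=0, level(D)=1, enqueue
    F->G: in-degree(G)=1, level(G)>=1
  process H: level=0
    H->A: in-degree(A)=2, level(A)>=1
    H->C: in-degree(C)=0, level(C)=1, enqueue
  process D: level=1
    D->A: in-degree(A)=1, level(A)>=2
  process C: level=1
    C->A: in-degree(A)=0, level(A)=2, enqueue
    C->E: in-degree(E)=0, level(E)=2, enqueue
    C->G: in-degree(G)=0, level(G)=2, enqueue
  process A: level=2
  process E: level=2
    E->B: in-degree(B)=0, level(B)=3, enqueue
  process G: level=2
  process B: level=3
All levels: A:2, B:3, C:1, D:1, E:2, F:0, G:2, H:0
level(E) = 2

Answer: 2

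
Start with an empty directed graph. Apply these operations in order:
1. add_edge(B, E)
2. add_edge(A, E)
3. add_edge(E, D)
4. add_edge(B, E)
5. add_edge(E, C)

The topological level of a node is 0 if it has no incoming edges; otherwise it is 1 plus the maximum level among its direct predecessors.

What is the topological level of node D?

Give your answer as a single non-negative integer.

Answer: 2

Derivation:
Op 1: add_edge(B, E). Edges now: 1
Op 2: add_edge(A, E). Edges now: 2
Op 3: add_edge(E, D). Edges now: 3
Op 4: add_edge(B, E) (duplicate, no change). Edges now: 3
Op 5: add_edge(E, C). Edges now: 4
Compute levels (Kahn BFS):
  sources (in-degree 0): A, B
  process A: level=0
    A->E: in-degree(E)=1, level(E)>=1
  process B: level=0
    B->E: in-degree(E)=0, level(E)=1, enqueue
  process E: level=1
    E->C: in-degree(C)=0, level(C)=2, enqueue
    E->D: in-degree(D)=0, level(D)=2, enqueue
  process C: level=2
  process D: level=2
All levels: A:0, B:0, C:2, D:2, E:1
level(D) = 2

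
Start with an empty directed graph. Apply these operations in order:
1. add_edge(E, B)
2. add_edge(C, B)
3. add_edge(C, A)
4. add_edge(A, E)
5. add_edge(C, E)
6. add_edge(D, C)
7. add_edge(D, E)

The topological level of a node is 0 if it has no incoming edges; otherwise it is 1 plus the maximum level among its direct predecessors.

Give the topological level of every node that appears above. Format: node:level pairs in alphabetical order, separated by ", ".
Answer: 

Op 1: add_edge(E, B). Edges now: 1
Op 2: add_edge(C, B). Edges now: 2
Op 3: add_edge(C, A). Edges now: 3
Op 4: add_edge(A, E). Edges now: 4
Op 5: add_edge(C, E). Edges now: 5
Op 6: add_edge(D, C). Edges now: 6
Op 7: add_edge(D, E). Edges now: 7
Compute levels (Kahn BFS):
  sources (in-degree 0): D
  process D: level=0
    D->C: in-degree(C)=0, level(C)=1, enqueue
    D->E: in-degree(E)=2, level(E)>=1
  process C: level=1
    C->A: in-degree(A)=0, level(A)=2, enqueue
    C->B: in-degree(B)=1, level(B)>=2
    C->E: in-degree(E)=1, level(E)>=2
  process A: level=2
    A->E: in-degree(E)=0, level(E)=3, enqueue
  process E: level=3
    E->B: in-degree(B)=0, level(B)=4, enqueue
  process B: level=4
All levels: A:2, B:4, C:1, D:0, E:3

Answer: A:2, B:4, C:1, D:0, E:3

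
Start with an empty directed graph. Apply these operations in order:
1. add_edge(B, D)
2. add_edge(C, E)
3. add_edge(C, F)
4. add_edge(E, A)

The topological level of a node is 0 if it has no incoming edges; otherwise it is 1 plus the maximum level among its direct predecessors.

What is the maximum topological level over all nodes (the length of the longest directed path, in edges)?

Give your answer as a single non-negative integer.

Answer: 2

Derivation:
Op 1: add_edge(B, D). Edges now: 1
Op 2: add_edge(C, E). Edges now: 2
Op 3: add_edge(C, F). Edges now: 3
Op 4: add_edge(E, A). Edges now: 4
Compute levels (Kahn BFS):
  sources (in-degree 0): B, C
  process B: level=0
    B->D: in-degree(D)=0, level(D)=1, enqueue
  process C: level=0
    C->E: in-degree(E)=0, level(E)=1, enqueue
    C->F: in-degree(F)=0, level(F)=1, enqueue
  process D: level=1
  process E: level=1
    E->A: in-degree(A)=0, level(A)=2, enqueue
  process F: level=1
  process A: level=2
All levels: A:2, B:0, C:0, D:1, E:1, F:1
max level = 2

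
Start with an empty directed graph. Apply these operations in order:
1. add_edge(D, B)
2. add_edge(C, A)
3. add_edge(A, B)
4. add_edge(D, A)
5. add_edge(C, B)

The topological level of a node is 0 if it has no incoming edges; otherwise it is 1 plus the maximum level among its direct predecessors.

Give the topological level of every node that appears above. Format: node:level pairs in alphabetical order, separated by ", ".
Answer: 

Op 1: add_edge(D, B). Edges now: 1
Op 2: add_edge(C, A). Edges now: 2
Op 3: add_edge(A, B). Edges now: 3
Op 4: add_edge(D, A). Edges now: 4
Op 5: add_edge(C, B). Edges now: 5
Compute levels (Kahn BFS):
  sources (in-degree 0): C, D
  process C: level=0
    C->A: in-degree(A)=1, level(A)>=1
    C->B: in-degree(B)=2, level(B)>=1
  process D: level=0
    D->A: in-degree(A)=0, level(A)=1, enqueue
    D->B: in-degree(B)=1, level(B)>=1
  process A: level=1
    A->B: in-degree(B)=0, level(B)=2, enqueue
  process B: level=2
All levels: A:1, B:2, C:0, D:0

Answer: A:1, B:2, C:0, D:0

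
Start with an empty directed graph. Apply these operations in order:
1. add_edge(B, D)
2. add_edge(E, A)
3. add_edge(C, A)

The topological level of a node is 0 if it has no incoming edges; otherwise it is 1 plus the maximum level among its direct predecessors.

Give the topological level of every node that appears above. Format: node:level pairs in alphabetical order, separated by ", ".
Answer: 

Answer: A:1, B:0, C:0, D:1, E:0

Derivation:
Op 1: add_edge(B, D). Edges now: 1
Op 2: add_edge(E, A). Edges now: 2
Op 3: add_edge(C, A). Edges now: 3
Compute levels (Kahn BFS):
  sources (in-degree 0): B, C, E
  process B: level=0
    B->D: in-degree(D)=0, level(D)=1, enqueue
  process C: level=0
    C->A: in-degree(A)=1, level(A)>=1
  process E: level=0
    E->A: in-degree(A)=0, level(A)=1, enqueue
  process D: level=1
  process A: level=1
All levels: A:1, B:0, C:0, D:1, E:0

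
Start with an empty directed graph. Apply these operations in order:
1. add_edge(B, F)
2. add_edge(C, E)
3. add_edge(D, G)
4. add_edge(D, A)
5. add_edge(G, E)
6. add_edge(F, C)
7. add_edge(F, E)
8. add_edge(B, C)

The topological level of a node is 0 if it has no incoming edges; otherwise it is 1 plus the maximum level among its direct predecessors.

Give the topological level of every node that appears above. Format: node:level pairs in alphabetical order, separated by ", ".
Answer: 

Answer: A:1, B:0, C:2, D:0, E:3, F:1, G:1

Derivation:
Op 1: add_edge(B, F). Edges now: 1
Op 2: add_edge(C, E). Edges now: 2
Op 3: add_edge(D, G). Edges now: 3
Op 4: add_edge(D, A). Edges now: 4
Op 5: add_edge(G, E). Edges now: 5
Op 6: add_edge(F, C). Edges now: 6
Op 7: add_edge(F, E). Edges now: 7
Op 8: add_edge(B, C). Edges now: 8
Compute levels (Kahn BFS):
  sources (in-degree 0): B, D
  process B: level=0
    B->C: in-degree(C)=1, level(C)>=1
    B->F: in-degree(F)=0, level(F)=1, enqueue
  process D: level=0
    D->A: in-degree(A)=0, level(A)=1, enqueue
    D->G: in-degree(G)=0, level(G)=1, enqueue
  process F: level=1
    F->C: in-degree(C)=0, level(C)=2, enqueue
    F->E: in-degree(E)=2, level(E)>=2
  process A: level=1
  process G: level=1
    G->E: in-degree(E)=1, level(E)>=2
  process C: level=2
    C->E: in-degree(E)=0, level(E)=3, enqueue
  process E: level=3
All levels: A:1, B:0, C:2, D:0, E:3, F:1, G:1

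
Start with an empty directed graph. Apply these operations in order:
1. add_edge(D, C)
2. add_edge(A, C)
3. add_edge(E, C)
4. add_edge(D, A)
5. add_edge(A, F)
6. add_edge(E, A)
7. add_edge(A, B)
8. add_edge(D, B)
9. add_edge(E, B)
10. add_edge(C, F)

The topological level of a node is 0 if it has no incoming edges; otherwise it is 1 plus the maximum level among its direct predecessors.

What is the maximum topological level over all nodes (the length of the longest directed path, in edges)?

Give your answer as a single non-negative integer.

Op 1: add_edge(D, C). Edges now: 1
Op 2: add_edge(A, C). Edges now: 2
Op 3: add_edge(E, C). Edges now: 3
Op 4: add_edge(D, A). Edges now: 4
Op 5: add_edge(A, F). Edges now: 5
Op 6: add_edge(E, A). Edges now: 6
Op 7: add_edge(A, B). Edges now: 7
Op 8: add_edge(D, B). Edges now: 8
Op 9: add_edge(E, B). Edges now: 9
Op 10: add_edge(C, F). Edges now: 10
Compute levels (Kahn BFS):
  sources (in-degree 0): D, E
  process D: level=0
    D->A: in-degree(A)=1, level(A)>=1
    D->B: in-degree(B)=2, level(B)>=1
    D->C: in-degree(C)=2, level(C)>=1
  process E: level=0
    E->A: in-degree(A)=0, level(A)=1, enqueue
    E->B: in-degree(B)=1, level(B)>=1
    E->C: in-degree(C)=1, level(C)>=1
  process A: level=1
    A->B: in-degree(B)=0, level(B)=2, enqueue
    A->C: in-degree(C)=0, level(C)=2, enqueue
    A->F: in-degree(F)=1, level(F)>=2
  process B: level=2
  process C: level=2
    C->F: in-degree(F)=0, level(F)=3, enqueue
  process F: level=3
All levels: A:1, B:2, C:2, D:0, E:0, F:3
max level = 3

Answer: 3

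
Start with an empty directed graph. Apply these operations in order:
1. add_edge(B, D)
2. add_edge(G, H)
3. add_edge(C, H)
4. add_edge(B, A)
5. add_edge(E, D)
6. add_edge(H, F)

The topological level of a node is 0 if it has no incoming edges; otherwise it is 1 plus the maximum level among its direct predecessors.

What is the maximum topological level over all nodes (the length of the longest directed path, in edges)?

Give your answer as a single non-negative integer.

Answer: 2

Derivation:
Op 1: add_edge(B, D). Edges now: 1
Op 2: add_edge(G, H). Edges now: 2
Op 3: add_edge(C, H). Edges now: 3
Op 4: add_edge(B, A). Edges now: 4
Op 5: add_edge(E, D). Edges now: 5
Op 6: add_edge(H, F). Edges now: 6
Compute levels (Kahn BFS):
  sources (in-degree 0): B, C, E, G
  process B: level=0
    B->A: in-degree(A)=0, level(A)=1, enqueue
    B->D: in-degree(D)=1, level(D)>=1
  process C: level=0
    C->H: in-degree(H)=1, level(H)>=1
  process E: level=0
    E->D: in-degree(D)=0, level(D)=1, enqueue
  process G: level=0
    G->H: in-degree(H)=0, level(H)=1, enqueue
  process A: level=1
  process D: level=1
  process H: level=1
    H->F: in-degree(F)=0, level(F)=2, enqueue
  process F: level=2
All levels: A:1, B:0, C:0, D:1, E:0, F:2, G:0, H:1
max level = 2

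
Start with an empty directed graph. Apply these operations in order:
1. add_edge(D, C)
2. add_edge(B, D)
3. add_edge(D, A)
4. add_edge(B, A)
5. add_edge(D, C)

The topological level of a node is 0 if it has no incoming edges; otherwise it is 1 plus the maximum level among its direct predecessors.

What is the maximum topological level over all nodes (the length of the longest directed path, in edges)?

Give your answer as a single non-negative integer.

Answer: 2

Derivation:
Op 1: add_edge(D, C). Edges now: 1
Op 2: add_edge(B, D). Edges now: 2
Op 3: add_edge(D, A). Edges now: 3
Op 4: add_edge(B, A). Edges now: 4
Op 5: add_edge(D, C) (duplicate, no change). Edges now: 4
Compute levels (Kahn BFS):
  sources (in-degree 0): B
  process B: level=0
    B->A: in-degree(A)=1, level(A)>=1
    B->D: in-degree(D)=0, level(D)=1, enqueue
  process D: level=1
    D->A: in-degree(A)=0, level(A)=2, enqueue
    D->C: in-degree(C)=0, level(C)=2, enqueue
  process A: level=2
  process C: level=2
All levels: A:2, B:0, C:2, D:1
max level = 2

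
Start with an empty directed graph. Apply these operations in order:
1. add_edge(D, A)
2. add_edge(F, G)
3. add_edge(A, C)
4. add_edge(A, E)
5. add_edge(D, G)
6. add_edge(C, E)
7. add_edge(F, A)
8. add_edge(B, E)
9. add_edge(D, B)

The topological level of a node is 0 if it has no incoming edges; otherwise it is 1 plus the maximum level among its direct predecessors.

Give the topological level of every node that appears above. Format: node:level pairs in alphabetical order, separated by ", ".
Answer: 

Op 1: add_edge(D, A). Edges now: 1
Op 2: add_edge(F, G). Edges now: 2
Op 3: add_edge(A, C). Edges now: 3
Op 4: add_edge(A, E). Edges now: 4
Op 5: add_edge(D, G). Edges now: 5
Op 6: add_edge(C, E). Edges now: 6
Op 7: add_edge(F, A). Edges now: 7
Op 8: add_edge(B, E). Edges now: 8
Op 9: add_edge(D, B). Edges now: 9
Compute levels (Kahn BFS):
  sources (in-degree 0): D, F
  process D: level=0
    D->A: in-degree(A)=1, level(A)>=1
    D->B: in-degree(B)=0, level(B)=1, enqueue
    D->G: in-degree(G)=1, level(G)>=1
  process F: level=0
    F->A: in-degree(A)=0, level(A)=1, enqueue
    F->G: in-degree(G)=0, level(G)=1, enqueue
  process B: level=1
    B->E: in-degree(E)=2, level(E)>=2
  process A: level=1
    A->C: in-degree(C)=0, level(C)=2, enqueue
    A->E: in-degree(E)=1, level(E)>=2
  process G: level=1
  process C: level=2
    C->E: in-degree(E)=0, level(E)=3, enqueue
  process E: level=3
All levels: A:1, B:1, C:2, D:0, E:3, F:0, G:1

Answer: A:1, B:1, C:2, D:0, E:3, F:0, G:1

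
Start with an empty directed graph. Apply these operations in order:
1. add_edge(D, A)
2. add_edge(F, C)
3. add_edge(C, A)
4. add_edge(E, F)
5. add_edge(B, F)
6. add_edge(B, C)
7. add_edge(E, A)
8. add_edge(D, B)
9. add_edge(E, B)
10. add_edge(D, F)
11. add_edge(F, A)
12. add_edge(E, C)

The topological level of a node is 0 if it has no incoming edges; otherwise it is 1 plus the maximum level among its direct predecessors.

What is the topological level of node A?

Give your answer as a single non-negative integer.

Op 1: add_edge(D, A). Edges now: 1
Op 2: add_edge(F, C). Edges now: 2
Op 3: add_edge(C, A). Edges now: 3
Op 4: add_edge(E, F). Edges now: 4
Op 5: add_edge(B, F). Edges now: 5
Op 6: add_edge(B, C). Edges now: 6
Op 7: add_edge(E, A). Edges now: 7
Op 8: add_edge(D, B). Edges now: 8
Op 9: add_edge(E, B). Edges now: 9
Op 10: add_edge(D, F). Edges now: 10
Op 11: add_edge(F, A). Edges now: 11
Op 12: add_edge(E, C). Edges now: 12
Compute levels (Kahn BFS):
  sources (in-degree 0): D, E
  process D: level=0
    D->A: in-degree(A)=3, level(A)>=1
    D->B: in-degree(B)=1, level(B)>=1
    D->F: in-degree(F)=2, level(F)>=1
  process E: level=0
    E->A: in-degree(A)=2, level(A)>=1
    E->B: in-degree(B)=0, level(B)=1, enqueue
    E->C: in-degree(C)=2, level(C)>=1
    E->F: in-degree(F)=1, level(F)>=1
  process B: level=1
    B->C: in-degree(C)=1, level(C)>=2
    B->F: in-degree(F)=0, level(F)=2, enqueue
  process F: level=2
    F->A: in-degree(A)=1, level(A)>=3
    F->C: in-degree(C)=0, level(C)=3, enqueue
  process C: level=3
    C->A: in-degree(A)=0, level(A)=4, enqueue
  process A: level=4
All levels: A:4, B:1, C:3, D:0, E:0, F:2
level(A) = 4

Answer: 4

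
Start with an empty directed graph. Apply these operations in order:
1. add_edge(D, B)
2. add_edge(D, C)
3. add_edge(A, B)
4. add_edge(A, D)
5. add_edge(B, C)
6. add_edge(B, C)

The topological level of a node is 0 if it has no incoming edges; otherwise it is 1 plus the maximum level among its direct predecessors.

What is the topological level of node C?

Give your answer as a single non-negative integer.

Answer: 3

Derivation:
Op 1: add_edge(D, B). Edges now: 1
Op 2: add_edge(D, C). Edges now: 2
Op 3: add_edge(A, B). Edges now: 3
Op 4: add_edge(A, D). Edges now: 4
Op 5: add_edge(B, C). Edges now: 5
Op 6: add_edge(B, C) (duplicate, no change). Edges now: 5
Compute levels (Kahn BFS):
  sources (in-degree 0): A
  process A: level=0
    A->B: in-degree(B)=1, level(B)>=1
    A->D: in-degree(D)=0, level(D)=1, enqueue
  process D: level=1
    D->B: in-degree(B)=0, level(B)=2, enqueue
    D->C: in-degree(C)=1, level(C)>=2
  process B: level=2
    B->C: in-degree(C)=0, level(C)=3, enqueue
  process C: level=3
All levels: A:0, B:2, C:3, D:1
level(C) = 3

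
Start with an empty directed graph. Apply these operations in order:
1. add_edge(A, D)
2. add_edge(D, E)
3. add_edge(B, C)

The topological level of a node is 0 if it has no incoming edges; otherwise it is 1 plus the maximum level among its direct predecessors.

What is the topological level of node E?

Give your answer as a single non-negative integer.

Answer: 2

Derivation:
Op 1: add_edge(A, D). Edges now: 1
Op 2: add_edge(D, E). Edges now: 2
Op 3: add_edge(B, C). Edges now: 3
Compute levels (Kahn BFS):
  sources (in-degree 0): A, B
  process A: level=0
    A->D: in-degree(D)=0, level(D)=1, enqueue
  process B: level=0
    B->C: in-degree(C)=0, level(C)=1, enqueue
  process D: level=1
    D->E: in-degree(E)=0, level(E)=2, enqueue
  process C: level=1
  process E: level=2
All levels: A:0, B:0, C:1, D:1, E:2
level(E) = 2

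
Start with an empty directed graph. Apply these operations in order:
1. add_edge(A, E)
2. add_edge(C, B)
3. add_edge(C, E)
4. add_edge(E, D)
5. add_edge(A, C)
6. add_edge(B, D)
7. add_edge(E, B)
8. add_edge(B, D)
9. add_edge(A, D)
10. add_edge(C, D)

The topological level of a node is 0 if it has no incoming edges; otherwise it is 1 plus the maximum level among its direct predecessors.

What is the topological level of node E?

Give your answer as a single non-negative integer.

Op 1: add_edge(A, E). Edges now: 1
Op 2: add_edge(C, B). Edges now: 2
Op 3: add_edge(C, E). Edges now: 3
Op 4: add_edge(E, D). Edges now: 4
Op 5: add_edge(A, C). Edges now: 5
Op 6: add_edge(B, D). Edges now: 6
Op 7: add_edge(E, B). Edges now: 7
Op 8: add_edge(B, D) (duplicate, no change). Edges now: 7
Op 9: add_edge(A, D). Edges now: 8
Op 10: add_edge(C, D). Edges now: 9
Compute levels (Kahn BFS):
  sources (in-degree 0): A
  process A: level=0
    A->C: in-degree(C)=0, level(C)=1, enqueue
    A->D: in-degree(D)=3, level(D)>=1
    A->E: in-degree(E)=1, level(E)>=1
  process C: level=1
    C->B: in-degree(B)=1, level(B)>=2
    C->D: in-degree(D)=2, level(D)>=2
    C->E: in-degree(E)=0, level(E)=2, enqueue
  process E: level=2
    E->B: in-degree(B)=0, level(B)=3, enqueue
    E->D: in-degree(D)=1, level(D)>=3
  process B: level=3
    B->D: in-degree(D)=0, level(D)=4, enqueue
  process D: level=4
All levels: A:0, B:3, C:1, D:4, E:2
level(E) = 2

Answer: 2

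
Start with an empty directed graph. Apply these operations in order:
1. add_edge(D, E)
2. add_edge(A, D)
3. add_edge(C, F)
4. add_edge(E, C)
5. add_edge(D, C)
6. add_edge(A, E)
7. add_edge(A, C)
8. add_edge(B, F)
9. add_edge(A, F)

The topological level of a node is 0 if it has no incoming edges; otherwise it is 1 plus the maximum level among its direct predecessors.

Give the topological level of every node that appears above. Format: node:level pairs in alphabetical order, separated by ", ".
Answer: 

Answer: A:0, B:0, C:3, D:1, E:2, F:4

Derivation:
Op 1: add_edge(D, E). Edges now: 1
Op 2: add_edge(A, D). Edges now: 2
Op 3: add_edge(C, F). Edges now: 3
Op 4: add_edge(E, C). Edges now: 4
Op 5: add_edge(D, C). Edges now: 5
Op 6: add_edge(A, E). Edges now: 6
Op 7: add_edge(A, C). Edges now: 7
Op 8: add_edge(B, F). Edges now: 8
Op 9: add_edge(A, F). Edges now: 9
Compute levels (Kahn BFS):
  sources (in-degree 0): A, B
  process A: level=0
    A->C: in-degree(C)=2, level(C)>=1
    A->D: in-degree(D)=0, level(D)=1, enqueue
    A->E: in-degree(E)=1, level(E)>=1
    A->F: in-degree(F)=2, level(F)>=1
  process B: level=0
    B->F: in-degree(F)=1, level(F)>=1
  process D: level=1
    D->C: in-degree(C)=1, level(C)>=2
    D->E: in-degree(E)=0, level(E)=2, enqueue
  process E: level=2
    E->C: in-degree(C)=0, level(C)=3, enqueue
  process C: level=3
    C->F: in-degree(F)=0, level(F)=4, enqueue
  process F: level=4
All levels: A:0, B:0, C:3, D:1, E:2, F:4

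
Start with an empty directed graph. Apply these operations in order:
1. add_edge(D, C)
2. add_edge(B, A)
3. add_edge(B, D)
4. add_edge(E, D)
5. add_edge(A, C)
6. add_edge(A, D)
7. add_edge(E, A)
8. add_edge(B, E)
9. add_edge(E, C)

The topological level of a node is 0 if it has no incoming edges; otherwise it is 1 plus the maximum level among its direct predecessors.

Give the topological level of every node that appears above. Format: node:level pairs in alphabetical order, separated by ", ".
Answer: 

Op 1: add_edge(D, C). Edges now: 1
Op 2: add_edge(B, A). Edges now: 2
Op 3: add_edge(B, D). Edges now: 3
Op 4: add_edge(E, D). Edges now: 4
Op 5: add_edge(A, C). Edges now: 5
Op 6: add_edge(A, D). Edges now: 6
Op 7: add_edge(E, A). Edges now: 7
Op 8: add_edge(B, E). Edges now: 8
Op 9: add_edge(E, C). Edges now: 9
Compute levels (Kahn BFS):
  sources (in-degree 0): B
  process B: level=0
    B->A: in-degree(A)=1, level(A)>=1
    B->D: in-degree(D)=2, level(D)>=1
    B->E: in-degree(E)=0, level(E)=1, enqueue
  process E: level=1
    E->A: in-degree(A)=0, level(A)=2, enqueue
    E->C: in-degree(C)=2, level(C)>=2
    E->D: in-degree(D)=1, level(D)>=2
  process A: level=2
    A->C: in-degree(C)=1, level(C)>=3
    A->D: in-degree(D)=0, level(D)=3, enqueue
  process D: level=3
    D->C: in-degree(C)=0, level(C)=4, enqueue
  process C: level=4
All levels: A:2, B:0, C:4, D:3, E:1

Answer: A:2, B:0, C:4, D:3, E:1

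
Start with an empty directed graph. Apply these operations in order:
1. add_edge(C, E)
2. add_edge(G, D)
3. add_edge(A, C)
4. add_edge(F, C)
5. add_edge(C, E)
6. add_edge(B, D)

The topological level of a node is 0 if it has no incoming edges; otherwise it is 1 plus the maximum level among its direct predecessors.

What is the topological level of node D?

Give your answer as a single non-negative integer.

Answer: 1

Derivation:
Op 1: add_edge(C, E). Edges now: 1
Op 2: add_edge(G, D). Edges now: 2
Op 3: add_edge(A, C). Edges now: 3
Op 4: add_edge(F, C). Edges now: 4
Op 5: add_edge(C, E) (duplicate, no change). Edges now: 4
Op 6: add_edge(B, D). Edges now: 5
Compute levels (Kahn BFS):
  sources (in-degree 0): A, B, F, G
  process A: level=0
    A->C: in-degree(C)=1, level(C)>=1
  process B: level=0
    B->D: in-degree(D)=1, level(D)>=1
  process F: level=0
    F->C: in-degree(C)=0, level(C)=1, enqueue
  process G: level=0
    G->D: in-degree(D)=0, level(D)=1, enqueue
  process C: level=1
    C->E: in-degree(E)=0, level(E)=2, enqueue
  process D: level=1
  process E: level=2
All levels: A:0, B:0, C:1, D:1, E:2, F:0, G:0
level(D) = 1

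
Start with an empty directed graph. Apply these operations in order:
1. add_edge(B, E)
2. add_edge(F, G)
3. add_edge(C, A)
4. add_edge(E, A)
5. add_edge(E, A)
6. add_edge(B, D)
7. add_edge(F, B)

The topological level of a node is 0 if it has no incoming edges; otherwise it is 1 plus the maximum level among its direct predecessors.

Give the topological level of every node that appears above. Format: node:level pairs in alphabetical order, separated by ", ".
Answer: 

Op 1: add_edge(B, E). Edges now: 1
Op 2: add_edge(F, G). Edges now: 2
Op 3: add_edge(C, A). Edges now: 3
Op 4: add_edge(E, A). Edges now: 4
Op 5: add_edge(E, A) (duplicate, no change). Edges now: 4
Op 6: add_edge(B, D). Edges now: 5
Op 7: add_edge(F, B). Edges now: 6
Compute levels (Kahn BFS):
  sources (in-degree 0): C, F
  process C: level=0
    C->A: in-degree(A)=1, level(A)>=1
  process F: level=0
    F->B: in-degree(B)=0, level(B)=1, enqueue
    F->G: in-degree(G)=0, level(G)=1, enqueue
  process B: level=1
    B->D: in-degree(D)=0, level(D)=2, enqueue
    B->E: in-degree(E)=0, level(E)=2, enqueue
  process G: level=1
  process D: level=2
  process E: level=2
    E->A: in-degree(A)=0, level(A)=3, enqueue
  process A: level=3
All levels: A:3, B:1, C:0, D:2, E:2, F:0, G:1

Answer: A:3, B:1, C:0, D:2, E:2, F:0, G:1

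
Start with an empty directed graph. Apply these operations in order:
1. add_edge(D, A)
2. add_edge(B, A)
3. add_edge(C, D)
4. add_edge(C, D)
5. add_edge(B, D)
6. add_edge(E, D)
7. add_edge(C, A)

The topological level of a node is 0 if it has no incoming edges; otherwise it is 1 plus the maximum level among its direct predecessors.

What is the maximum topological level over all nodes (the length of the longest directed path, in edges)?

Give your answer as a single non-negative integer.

Op 1: add_edge(D, A). Edges now: 1
Op 2: add_edge(B, A). Edges now: 2
Op 3: add_edge(C, D). Edges now: 3
Op 4: add_edge(C, D) (duplicate, no change). Edges now: 3
Op 5: add_edge(B, D). Edges now: 4
Op 6: add_edge(E, D). Edges now: 5
Op 7: add_edge(C, A). Edges now: 6
Compute levels (Kahn BFS):
  sources (in-degree 0): B, C, E
  process B: level=0
    B->A: in-degree(A)=2, level(A)>=1
    B->D: in-degree(D)=2, level(D)>=1
  process C: level=0
    C->A: in-degree(A)=1, level(A)>=1
    C->D: in-degree(D)=1, level(D)>=1
  process E: level=0
    E->D: in-degree(D)=0, level(D)=1, enqueue
  process D: level=1
    D->A: in-degree(A)=0, level(A)=2, enqueue
  process A: level=2
All levels: A:2, B:0, C:0, D:1, E:0
max level = 2

Answer: 2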